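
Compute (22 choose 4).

7315

C(22,4) = (22·21·20·19) / 4! = 175560 / 24 = 7315.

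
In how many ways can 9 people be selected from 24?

This is C(24,9) = 1307504.

1307504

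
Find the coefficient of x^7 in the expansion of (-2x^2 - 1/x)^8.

General term: C(8,j)·(-2x^2)^j·(-1/x)^(8-j), with x-exponent 2j − 1(8−j) = 3j − 8.
Set 3j − 8 = 7: j = 5.
C(8,5) = 56; (-2)^5 = -32; (-1)^3 = -1.
Coefficient = 56 · (-32) · (-1) = 1792.

1792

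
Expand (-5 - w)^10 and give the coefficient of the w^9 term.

The general term is C(10,j)·(-5)^j·(-w)^(10-j); the w^9 term has j = 1.
C(10,1) = 10.
Coefficient = C(10,1) · (-5)^1 · (-1)^9 = 10 · (-5) · (-1) = 50.

50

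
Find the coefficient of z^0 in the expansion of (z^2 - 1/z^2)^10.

General term: C(10,j)·(z^2)^j·(-1/z^2)^(10-j), with z-exponent 2j − 2(10−j) = 4j − 20.
Set 4j − 20 = 0: j = 5.
C(10,5) = 252; 1^5 = 1; (-1)^5 = -1.
Coefficient = 252 · 1 · (-1) = -252.

-252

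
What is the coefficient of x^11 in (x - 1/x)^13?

General term: C(13,j)·(x)^j·(-1/x)^(13-j), with x-exponent 1j − 1(13−j) = 2j − 13.
Set 2j − 13 = 11: j = 12.
C(13,12) = 13; 1^12 = 1; (-1)^1 = -1.
Coefficient = 13 · 1 · (-1) = -13.

-13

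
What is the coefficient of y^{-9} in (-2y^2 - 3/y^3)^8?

General term: C(8,j)·(-2y^2)^j·(-3/y^3)^(8-j), with y-exponent 2j − 3(8−j) = 5j − 24.
Set 5j − 24 = -9: j = 3.
C(8,3) = 56; (-2)^3 = -8; (-3)^5 = -243.
Coefficient = 56 · (-8) · (-243) = 108864.

108864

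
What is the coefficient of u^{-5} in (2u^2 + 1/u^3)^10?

8064

General term: C(10,j)·(2u^2)^j·(1/u^3)^(10-j), with u-exponent 2j − 3(10−j) = 5j − 30.
Set 5j − 30 = -5: j = 5.
C(10,5) = 252; 2^5 = 32; 1^5 = 1.
Coefficient = 252 · 32 · 1 = 8064.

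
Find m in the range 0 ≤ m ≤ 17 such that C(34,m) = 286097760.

11

C(34,m) increases on 0 ≤ m ≤ 17. C(34,10) = 131128140 and C(34,11) = 286097760, so m = 11.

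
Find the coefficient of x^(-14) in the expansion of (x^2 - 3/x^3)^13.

8444007

General term: C(13,j)·(x^2)^j·(-3/x^3)^(13-j), with x-exponent 2j − 3(13−j) = 5j − 39.
Set 5j − 39 = -14: j = 5.
C(13,5) = 1287; 1^5 = 1; (-3)^8 = 6561.
Coefficient = 1287 · 1 · 6561 = 8444007.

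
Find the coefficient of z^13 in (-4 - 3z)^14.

The general term is C(14,j)·(-4)^j·(-3z)^(14-j); the z^13 term has j = 1.
C(14,1) = 14.
Coefficient = C(14,1) · (-4)^1 · (-3)^13 = 14 · (-4) · (-1594323) = 89282088.

89282088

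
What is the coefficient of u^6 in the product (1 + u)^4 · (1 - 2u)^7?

84

Coefficient of u^6 = Σ_{j} C(4,j)·1^j·C(7,6-j)·(-2)^(6-j) for j from 0 to 4.
= 448 + (-2688) + 3360 + (-1120) + 84 = 84.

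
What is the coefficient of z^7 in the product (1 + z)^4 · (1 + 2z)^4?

96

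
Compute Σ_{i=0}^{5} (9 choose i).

382

1 + 9 + 36 + 84 + 126 + 126 = 382.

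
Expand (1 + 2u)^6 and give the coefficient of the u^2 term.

The general term is C(6,j)·(1)^j·(2u)^(6-j); the u^2 term has j = 4.
C(6,4) = 15.
Coefficient = C(6,4) · 2^2 = 15 · 4 = 60.

60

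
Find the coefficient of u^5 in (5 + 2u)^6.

960

The general term is C(6,j)·(5)^j·(2u)^(6-j); the u^5 term has j = 1.
C(6,1) = 6.
Coefficient = C(6,1) · 5^1 · 2^5 = 6 · 5 · 32 = 960.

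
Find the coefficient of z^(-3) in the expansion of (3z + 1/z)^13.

General term: C(13,j)·(3z)^j·(1/z)^(13-j), with z-exponent 1j − 1(13−j) = 2j − 13.
Set 2j − 13 = -3: j = 5.
C(13,5) = 1287; 3^5 = 243; 1^8 = 1.
Coefficient = 1287 · 243 · 1 = 312741.

312741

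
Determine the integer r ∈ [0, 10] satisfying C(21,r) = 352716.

10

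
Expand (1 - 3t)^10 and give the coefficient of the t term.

-30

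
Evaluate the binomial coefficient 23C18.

33649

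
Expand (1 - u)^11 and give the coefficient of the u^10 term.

The general term is C(11,j)·(1)^j·(-u)^(11-j); the u^10 term has j = 1.
C(11,1) = 11.
Coefficient = C(11,1) = 11.

11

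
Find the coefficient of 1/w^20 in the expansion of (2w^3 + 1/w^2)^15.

420

General term: C(15,j)·(2w^3)^j·(1/w^2)^(15-j), with w-exponent 3j − 2(15−j) = 5j − 30.
Set 5j − 30 = -20: j = 2.
C(15,2) = 105; 2^2 = 4; 1^13 = 1.
Coefficient = 105 · 4 · 1 = 420.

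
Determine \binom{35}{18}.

4537567650

C(35,18) = C(35,17) by symmetry.
C(35,17) = (35·34·33·32·31·30·29·28·27·26·25·24·23·22·21·20·19) / 17! = 1613955767240110694400000 / 355687428096000 = 4537567650.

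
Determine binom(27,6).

C(27,6) = (27·26·25·24·23·22) / 6! = 213127200 / 720 = 296010.

296010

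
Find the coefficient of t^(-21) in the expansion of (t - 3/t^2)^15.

241805655

General term: C(15,j)·(t)^j·(-3/t^2)^(15-j), with t-exponent 1j − 2(15−j) = 3j − 30.
Set 3j − 30 = -21: j = 3.
C(15,3) = 455; 1^3 = 1; (-3)^12 = 531441.
Coefficient = 455 · 1 · 531441 = 241805655.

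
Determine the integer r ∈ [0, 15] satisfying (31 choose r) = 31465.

4

C(31,r) increases on 0 ≤ r ≤ 15. C(31,3) = 4495 and C(31,4) = 31465, so r = 4.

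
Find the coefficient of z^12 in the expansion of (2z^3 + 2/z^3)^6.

384

General term: C(6,j)·(2z^3)^j·(2/z^3)^(6-j), with z-exponent 3j − 3(6−j) = 6j − 18.
Set 6j − 18 = 12: j = 5.
C(6,5) = 6; 2^5 = 32; 2^1 = 2.
Coefficient = 6 · 32 · 2 = 384.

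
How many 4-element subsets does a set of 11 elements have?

330

C(11,4) = (11·10·9·8) / 4! = 7920 / 24 = 330.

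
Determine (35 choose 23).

834451800

C(35,23) = C(35,12) by symmetry.
C(35,12) = (35·34·33·32·31·30·29·28·27·26·25·24) / 12! = 399703747322880000 / 479001600 = 834451800.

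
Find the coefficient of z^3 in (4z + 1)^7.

2240

The general term is C(7,j)·(4z)^j·(1)^(7-j); the z^3 term has j = 3.
C(7,3) = 35.
Coefficient = C(7,3) · 4^3 = 35 · 64 = 2240.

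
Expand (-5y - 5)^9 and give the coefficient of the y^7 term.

-70312500

The general term is C(9,j)·(-5y)^j·(-5)^(9-j); the y^7 term has j = 7.
C(9,7) = 36.
Coefficient = C(9,7) · (-5)^7 · (-5)^2 = 36 · (-78125) · 25 = -70312500.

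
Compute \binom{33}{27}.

1107568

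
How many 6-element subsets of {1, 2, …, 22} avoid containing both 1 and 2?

All 6-subsets: C(22,6) = 74613. Those containing both fixed elements: C(20,4) = 4845.
74613 − 4845 = 69768.

69768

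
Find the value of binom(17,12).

C(17,12) = C(17,5) by symmetry.
C(17,5) = (17·16·15·14·13) / 5! = 742560 / 120 = 6188.

6188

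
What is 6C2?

15

C(6,2) = (6·5) / 2! = 30 / 2 = 15.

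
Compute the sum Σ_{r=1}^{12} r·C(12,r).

24576

Differentiating (1+x)^12 and setting x=1: Σ r·C(12,r) = 12·2^11 = 24576.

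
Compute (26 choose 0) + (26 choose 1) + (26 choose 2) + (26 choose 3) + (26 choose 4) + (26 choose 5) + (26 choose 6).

1 + 26 + 325 + 2600 + 14950 + 65780 + 230230 = 313912.

313912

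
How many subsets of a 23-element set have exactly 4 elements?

Choose the 4 positions: C(23,4) = 8855.

8855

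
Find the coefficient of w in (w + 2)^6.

192

The general term is C(6,j)·(w)^j·(2)^(6-j); the w^1 term has j = 1.
C(6,1) = 6.
Coefficient = C(6,1) · 2^5 = 6 · 32 = 192.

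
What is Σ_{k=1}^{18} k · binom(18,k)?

2359296

Differentiating (1+x)^18 and setting x=1: Σ k·C(18,k) = 18·2^17 = 2359296.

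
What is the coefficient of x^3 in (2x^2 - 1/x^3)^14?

-1025024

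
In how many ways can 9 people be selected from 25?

2042975

This is C(25,9) = 2042975.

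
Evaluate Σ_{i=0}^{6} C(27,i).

397594

1 + 27 + 351 + 2925 + 17550 + 80730 + 296010 = 397594.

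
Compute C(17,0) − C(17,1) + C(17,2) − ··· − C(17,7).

-11440

The partial alternating sum Σ_{k=0}^{7} (−1)^k C(17,k) = (−1)^7 C(16,7) = -11440.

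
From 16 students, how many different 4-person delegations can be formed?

1820

This is C(16,4) = 1820.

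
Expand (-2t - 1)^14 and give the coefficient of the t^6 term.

192192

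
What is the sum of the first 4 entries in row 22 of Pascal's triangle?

1794

1 + 22 + 231 + 1540 = 1794.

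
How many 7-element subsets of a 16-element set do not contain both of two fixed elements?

All 7-subsets: C(16,7) = 11440. Those containing both fixed elements: C(14,5) = 2002.
11440 − 2002 = 9438.

9438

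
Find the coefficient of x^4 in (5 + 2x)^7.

The general term is C(7,j)·(5)^j·(2x)^(7-j); the x^4 term has j = 3.
C(7,3) = 35.
Coefficient = C(7,3) · 5^3 · 2^4 = 35 · 125 · 16 = 70000.

70000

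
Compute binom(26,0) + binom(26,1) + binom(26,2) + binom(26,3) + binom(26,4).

17902

1 + 26 + 325 + 2600 + 14950 = 17902.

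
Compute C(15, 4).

1365

C(15,4) = (15·14·13·12) / 4! = 32760 / 24 = 1365.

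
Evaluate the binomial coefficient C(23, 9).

817190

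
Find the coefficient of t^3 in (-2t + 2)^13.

The general term is C(13,j)·(-2t)^j·(2)^(13-j); the t^3 term has j = 3.
C(13,3) = 286.
Coefficient = C(13,3) · (-2)^3 · 2^10 = 286 · (-8) · 1024 = -2342912.

-2342912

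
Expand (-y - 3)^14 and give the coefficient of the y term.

22320522

The general term is C(14,j)·(-y)^j·(-3)^(14-j); the y^1 term has j = 1.
C(14,1) = 14.
Coefficient = C(14,1) · (-1)^1 · (-3)^13 = 14 · (-1) · (-1594323) = 22320522.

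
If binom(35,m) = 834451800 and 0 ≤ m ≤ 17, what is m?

C(35,m) increases on 0 ≤ m ≤ 17. C(35,11) = 417225900 and C(35,12) = 834451800, so m = 12.

12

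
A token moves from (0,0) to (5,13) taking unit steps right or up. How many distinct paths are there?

Each path is a sequence of 18 steps with 5 rights: C(18,5) = 8568.

8568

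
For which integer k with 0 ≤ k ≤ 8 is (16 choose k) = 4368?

5

C(16,k) increases on 0 ≤ k ≤ 8. C(16,4) = 1820 and C(16,5) = 4368, so k = 5.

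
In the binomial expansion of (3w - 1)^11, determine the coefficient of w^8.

-1082565

The general term is C(11,j)·(3w)^j·(-1)^(11-j); the w^8 term has j = 8.
C(11,8) = 165.
Coefficient = C(11,8) · 3^8 · (-1)^3 = 165 · 6561 · (-1) = -1082565.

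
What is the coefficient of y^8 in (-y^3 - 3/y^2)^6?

General term: C(6,j)·(-y^3)^j·(-3/y^2)^(6-j), with y-exponent 3j − 2(6−j) = 5j − 12.
Set 5j − 12 = 8: j = 4.
C(6,4) = 15; (-1)^4 = 1; (-3)^2 = 9.
Coefficient = 15 · 1 · 9 = 135.

135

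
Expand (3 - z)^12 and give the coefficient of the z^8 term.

40095

The general term is C(12,j)·(3)^j·(-z)^(12-j); the z^8 term has j = 4.
C(12,4) = 495.
Coefficient = C(12,4) · 3^4 = 495 · 81 = 40095.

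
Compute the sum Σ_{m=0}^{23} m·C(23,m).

96468992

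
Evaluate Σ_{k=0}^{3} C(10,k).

176

1 + 10 + 45 + 120 = 176.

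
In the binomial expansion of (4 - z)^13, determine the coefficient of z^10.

18304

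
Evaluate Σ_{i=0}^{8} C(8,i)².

By Vandermonde's identity, Σ C(8,i)² = C(16,8) = 12870.

12870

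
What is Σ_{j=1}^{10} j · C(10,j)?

5120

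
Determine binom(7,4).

35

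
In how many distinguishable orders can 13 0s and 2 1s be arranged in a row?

Choose positions for the 0s: C(15,13) = 105.

105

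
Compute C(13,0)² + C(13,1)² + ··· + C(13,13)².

10400600

By Vandermonde's identity, Σ C(13,k)² = C(26,13) = 10400600.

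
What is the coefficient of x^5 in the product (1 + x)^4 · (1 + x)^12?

4368

(1 + x)^4(1 + x)^12 = (1 + x)^16, so the coefficient of x^5 is C(16,5)·1^5 = 4368·1 = 4368.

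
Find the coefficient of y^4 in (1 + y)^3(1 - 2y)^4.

-16

Coefficient of y^4 = Σ_{j} C(3,j)·1^j·C(4,4-j)·(-2)^(4-j) for j from 0 to 3.
= 16 + (-96) + 72 + (-8) = -16.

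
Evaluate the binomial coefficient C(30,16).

C(30,16) = C(30,14) by symmetry.
C(30,14) = (30·29·28·27·26·25·24·23·22·21·20·19·18·17) / 14! = 12677700308232960000 / 87178291200 = 145422675.

145422675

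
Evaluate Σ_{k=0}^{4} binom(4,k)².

Σ C(4,k)² is the coefficient of x^4 in (1+x)^4(1+x)^4 = (1+x)^8, i.e. C(8,4) = 70.

70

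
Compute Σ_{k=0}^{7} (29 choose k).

2182396

1 + 29 + 406 + 3654 + 23751 + 118755 + 475020 + 1560780 = 2182396.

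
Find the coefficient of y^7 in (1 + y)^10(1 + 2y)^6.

89440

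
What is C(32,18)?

471435600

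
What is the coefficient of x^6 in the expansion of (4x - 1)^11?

-1892352

The general term is C(11,j)·(4x)^j·(-1)^(11-j); the x^6 term has j = 6.
C(11,6) = 462.
Coefficient = C(11,6) · 4^6 · (-1)^5 = 462 · 4096 · (-1) = -1892352.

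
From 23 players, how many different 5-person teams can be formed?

This is C(23,5) = 33649.

33649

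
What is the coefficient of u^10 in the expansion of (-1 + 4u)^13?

-299892736

The general term is C(13,j)·(-1)^j·(4u)^(13-j); the u^10 term has j = 3.
C(13,3) = 286.
Coefficient = C(13,3) · (-1)^3 · 4^10 = 286 · (-1) · 1048576 = -299892736.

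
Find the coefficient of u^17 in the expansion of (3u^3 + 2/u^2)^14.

1260971712

General term: C(14,j)·(3u^3)^j·(2/u^2)^(14-j), with u-exponent 3j − 2(14−j) = 5j − 28.
Set 5j − 28 = 17: j = 9.
C(14,9) = 2002; 3^9 = 19683; 2^5 = 32.
Coefficient = 2002 · 19683 · 32 = 1260971712.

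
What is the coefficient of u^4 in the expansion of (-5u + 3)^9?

The general term is C(9,j)·(-5u)^j·(3)^(9-j); the u^4 term has j = 4.
C(9,4) = 126.
Coefficient = C(9,4) · (-5)^4 · 3^5 = 126 · 625 · 243 = 19136250.

19136250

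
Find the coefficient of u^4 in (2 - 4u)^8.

The general term is C(8,j)·(2)^j·(-4u)^(8-j); the u^4 term has j = 4.
C(8,4) = 70.
Coefficient = C(8,4) · 2^4 · (-4)^4 = 70 · 16 · 256 = 286720.

286720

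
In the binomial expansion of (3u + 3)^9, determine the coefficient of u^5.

The general term is C(9,j)·(3u)^j·(3)^(9-j); the u^5 term has j = 5.
C(9,5) = 126.
Coefficient = C(9,5) · 3^5 · 3^4 = 126 · 243 · 81 = 2480058.

2480058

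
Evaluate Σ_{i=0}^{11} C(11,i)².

705432

Σ C(11,i)² is the coefficient of x^11 in (1+x)^11(1+x)^11 = (1+x)^22, i.e. C(22,11) = 705432.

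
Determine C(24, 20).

10626

C(24,20) = C(24,4) by symmetry.
C(24,4) = (24·23·22·21) / 4! = 255024 / 24 = 10626.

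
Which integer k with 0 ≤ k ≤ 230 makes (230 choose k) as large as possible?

C(230,k) is maximized at k = 230/2 = 115.

115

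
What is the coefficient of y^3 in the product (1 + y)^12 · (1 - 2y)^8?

Coefficient of y^3 = Σ_{j} C(12,j)·1^j·C(8,3-j)·(-2)^(3-j) for j from 0 to 3.
= (-448) + 1344 + (-1056) + 220 = 60.

60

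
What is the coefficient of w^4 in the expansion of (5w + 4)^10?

537600000

The general term is C(10,j)·(5w)^j·(4)^(10-j); the w^4 term has j = 4.
C(10,4) = 210.
Coefficient = C(10,4) · 5^4 · 4^6 = 210 · 625 · 4096 = 537600000.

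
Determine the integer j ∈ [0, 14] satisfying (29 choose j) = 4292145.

C(29,j) increases on 0 ≤ j ≤ 14. C(29,7) = 1560780 and C(29,8) = 4292145, so j = 8.

8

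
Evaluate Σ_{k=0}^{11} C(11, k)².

By Vandermonde's identity, Σ C(11,k)² = C(22,11) = 705432.

705432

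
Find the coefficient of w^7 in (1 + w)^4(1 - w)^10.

-72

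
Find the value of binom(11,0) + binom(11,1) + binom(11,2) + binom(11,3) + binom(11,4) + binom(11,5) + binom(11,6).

1486

1 + 11 + 55 + 165 + 330 + 462 + 462 = 1486.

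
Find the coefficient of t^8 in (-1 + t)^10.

45

The general term is C(10,j)·(-1)^j·(t)^(10-j); the t^8 term has j = 2.
C(10,2) = 45.
Coefficient = C(10,2) = 45.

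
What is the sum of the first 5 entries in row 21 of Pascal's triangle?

1 + 21 + 210 + 1330 + 5985 = 7547.

7547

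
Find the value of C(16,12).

1820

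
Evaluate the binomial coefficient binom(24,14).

C(24,14) = C(24,10) by symmetry.
C(24,10) = (24·23·22·21·20·19·18·17·16·15) / 10! = 7117005772800 / 3628800 = 1961256.

1961256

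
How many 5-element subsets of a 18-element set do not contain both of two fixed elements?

8008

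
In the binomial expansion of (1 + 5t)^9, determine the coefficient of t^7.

2812500

The general term is C(9,j)·(1)^j·(5t)^(9-j); the t^7 term has j = 2.
C(9,2) = 36.
Coefficient = C(9,2) · 5^7 = 36 · 78125 = 2812500.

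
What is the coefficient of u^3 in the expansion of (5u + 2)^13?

The general term is C(13,j)·(5u)^j·(2)^(13-j); the u^3 term has j = 3.
C(13,3) = 286.
Coefficient = C(13,3) · 5^3 · 2^10 = 286 · 125 · 1024 = 36608000.

36608000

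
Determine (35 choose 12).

834451800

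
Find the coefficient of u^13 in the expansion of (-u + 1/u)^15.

General term: C(15,j)·(-u)^j·(1/u)^(15-j), with u-exponent 1j − 1(15−j) = 2j − 15.
Set 2j − 15 = 13: j = 14.
C(15,14) = 15; (-1)^14 = 1; 1^1 = 1.
Coefficient = 15 · 1 · 1 = 15.

15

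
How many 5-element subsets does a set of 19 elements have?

11628

C(19,5) = (19·18·17·16·15) / 5! = 1395360 / 120 = 11628.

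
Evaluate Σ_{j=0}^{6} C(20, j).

60460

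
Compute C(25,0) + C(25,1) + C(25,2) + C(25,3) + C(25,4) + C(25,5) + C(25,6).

245506

1 + 25 + 300 + 2300 + 12650 + 53130 + 177100 = 245506.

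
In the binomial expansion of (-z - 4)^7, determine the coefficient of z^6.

-28

The general term is C(7,j)·(-z)^j·(-4)^(7-j); the z^6 term has j = 6.
C(7,6) = 7.
Coefficient = C(7,6) · (-4)^1 = 7 · (-4) = -28.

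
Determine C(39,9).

211915132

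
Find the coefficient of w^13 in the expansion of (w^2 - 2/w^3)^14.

General term: C(14,j)·(w^2)^j·(-2/w^3)^(14-j), with w-exponent 2j − 3(14−j) = 5j − 42.
Set 5j − 42 = 13: j = 11.
C(14,11) = 364; 1^11 = 1; (-2)^3 = -8.
Coefficient = 364 · 1 · (-8) = -2912.

-2912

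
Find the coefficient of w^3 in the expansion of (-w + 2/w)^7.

-84

General term: C(7,j)·(-w)^j·(2/w)^(7-j), with w-exponent 1j − 1(7−j) = 2j − 7.
Set 2j − 7 = 3: j = 5.
C(7,5) = 21; (-1)^5 = -1; 2^2 = 4.
Coefficient = 21 · (-1) · 4 = -84.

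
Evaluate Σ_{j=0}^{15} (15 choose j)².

155117520

By Vandermonde's identity, Σ C(15,j)² = C(30,15) = 155117520.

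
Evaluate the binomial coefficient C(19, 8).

75582

C(19,8) = (19·18·17·16·15·14·13·12) / 8! = 3047466240 / 40320 = 75582.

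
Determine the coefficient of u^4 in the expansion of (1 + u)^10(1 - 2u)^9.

-174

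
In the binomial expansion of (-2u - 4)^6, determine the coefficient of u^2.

15360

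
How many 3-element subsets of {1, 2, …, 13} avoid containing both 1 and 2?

275

All 3-subsets: C(13,3) = 286. Those containing both fixed elements: C(11,1) = 11.
286 − 11 = 275.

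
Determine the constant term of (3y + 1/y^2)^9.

61236

General term: C(9,j)·(3y)^j·(1/y^2)^(9-j), with y-exponent 1j − 2(9−j) = 3j − 18.
Set 3j − 18 = 0: j = 6.
C(9,6) = 84; 3^6 = 729; 1^3 = 1.
Coefficient = 84 · 729 · 1 = 61236.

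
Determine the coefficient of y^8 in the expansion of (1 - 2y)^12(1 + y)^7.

13968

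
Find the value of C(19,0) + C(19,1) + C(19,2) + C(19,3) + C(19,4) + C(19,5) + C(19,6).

1 + 19 + 171 + 969 + 3876 + 11628 + 27132 = 43796.

43796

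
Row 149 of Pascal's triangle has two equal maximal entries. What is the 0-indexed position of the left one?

For odd n = 149, C(149,k) peaks at k = (n−1)/2 and (n+1)/2; the lesser is 74.

74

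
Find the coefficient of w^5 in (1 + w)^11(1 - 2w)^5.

210

Coefficient of w^5 = Σ_{j} C(11,j)·1^j·C(5,5-j)·(-2)^(5-j) for j from 0 to 5.
= (-32) + 880 + (-4400) + 6600 + (-3300) + 462 = 210.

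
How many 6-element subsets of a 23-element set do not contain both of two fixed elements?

All 6-subsets: C(23,6) = 100947. Those containing both fixed elements: C(21,4) = 5985.
100947 − 5985 = 94962.

94962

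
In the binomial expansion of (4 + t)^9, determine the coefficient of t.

The general term is C(9,j)·(4)^j·(t)^(9-j); the t^1 term has j = 8.
C(9,8) = 9.
Coefficient = C(9,8) · 4^8 = 9 · 65536 = 589824.

589824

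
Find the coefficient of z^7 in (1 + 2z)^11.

42240

The general term is C(11,j)·(1)^j·(2z)^(11-j); the z^7 term has j = 4.
C(11,4) = 330.
Coefficient = C(11,4) · 2^7 = 330 · 128 = 42240.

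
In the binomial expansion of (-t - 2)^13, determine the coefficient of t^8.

The general term is C(13,j)·(-t)^j·(-2)^(13-j); the t^8 term has j = 8.
C(13,8) = 1287.
Coefficient = C(13,8) · (-2)^5 = 1287 · (-32) = -41184.

-41184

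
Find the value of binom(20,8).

C(20,8) = (20·19·18·17·16·15·14·13) / 8! = 5079110400 / 40320 = 125970.

125970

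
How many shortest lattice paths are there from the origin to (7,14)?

Each path is a sequence of 21 steps with 7 rights: C(21,7) = 116280.

116280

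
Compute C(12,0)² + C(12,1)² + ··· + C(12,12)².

Σ C(12,i)² is the coefficient of x^12 in (1+x)^12(1+x)^12 = (1+x)^24, i.e. C(24,12) = 2704156.

2704156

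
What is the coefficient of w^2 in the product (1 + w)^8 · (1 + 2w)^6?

184

Coefficient of w^2 = Σ_{j} C(8,j)·1^j·C(6,2-j)·2^(2-j) for j from 0 to 2.
= 60 + 96 + 28 = 184.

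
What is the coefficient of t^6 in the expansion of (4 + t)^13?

The general term is C(13,j)·(4)^j·(t)^(13-j); the t^6 term has j = 7.
C(13,7) = 1716.
Coefficient = C(13,7) · 4^7 = 1716 · 16384 = 28114944.

28114944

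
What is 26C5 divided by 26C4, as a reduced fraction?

22/5

C(n,k+1)/C(n,k) = (n−k)/(k+1) = (26−4)/(4+1) = 22/5.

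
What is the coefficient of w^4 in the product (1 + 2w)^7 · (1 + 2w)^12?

(1 + 2w)^7(1 + 2w)^12 = (1 + 2w)^19, so the coefficient of w^4 is C(19,4)·2^4 = 3876·16 = 62016.

62016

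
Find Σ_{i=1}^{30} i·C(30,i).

16106127360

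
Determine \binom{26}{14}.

9657700

C(26,14) = C(26,12) by symmetry.
C(26,12) = (26·25·24·23·22·21·20·19·18·17·16·15) / 12! = 4626053752320000 / 479001600 = 9657700.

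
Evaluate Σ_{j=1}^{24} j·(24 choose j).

Differentiating (1+x)^24 and setting x=1: Σ j·C(24,j) = 24·2^23 = 201326592.

201326592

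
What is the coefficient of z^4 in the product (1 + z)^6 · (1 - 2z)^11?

235

Coefficient of z^4 = Σ_{j} C(6,j)·1^j·C(11,4-j)·(-2)^(4-j) for j from 0 to 4.
= 5280 + (-7920) + 3300 + (-440) + 15 = 235.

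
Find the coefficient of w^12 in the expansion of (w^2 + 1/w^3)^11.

55

General term: C(11,j)·(w^2)^j·(1/w^3)^(11-j), with w-exponent 2j − 3(11−j) = 5j − 33.
Set 5j − 33 = 12: j = 9.
C(11,9) = 55; 1^9 = 1; 1^2 = 1.
Coefficient = 55 · 1 · 1 = 55.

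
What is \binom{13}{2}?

78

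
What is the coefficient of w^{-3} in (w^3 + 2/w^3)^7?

General term: C(7,j)·(w^3)^j·(2/w^3)^(7-j), with w-exponent 3j − 3(7−j) = 6j − 21.
Set 6j − 21 = -3: j = 3.
C(7,3) = 35; 1^3 = 1; 2^4 = 16.
Coefficient = 35 · 1 · 16 = 560.

560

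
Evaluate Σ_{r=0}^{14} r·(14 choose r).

Differentiating (1+x)^14 and setting x=1: Σ r·C(14,r) = 14·2^13 = 114688.

114688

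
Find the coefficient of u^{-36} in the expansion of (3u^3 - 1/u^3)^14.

-42

General term: C(14,j)·(3u^3)^j·(-1/u^3)^(14-j), with u-exponent 3j − 3(14−j) = 6j − 42.
Set 6j − 42 = -36: j = 1.
C(14,1) = 14; 3^1 = 3; (-1)^13 = -1.
Coefficient = 14 · 3 · (-1) = -42.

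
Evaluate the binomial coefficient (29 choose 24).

C(29,24) = C(29,5) by symmetry.
C(29,5) = (29·28·27·26·25) / 5! = 14250600 / 120 = 118755.

118755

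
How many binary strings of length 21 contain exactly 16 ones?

20349

Choose the 16 positions: C(21,16) = 20349.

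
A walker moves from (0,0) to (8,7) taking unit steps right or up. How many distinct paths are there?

6435

Each path is a sequence of 15 steps with 8 rights: C(15,8) = 6435.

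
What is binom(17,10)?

19448

C(17,10) = C(17,7) by symmetry.
C(17,7) = (17·16·15·14·13·12·11) / 7! = 98017920 / 5040 = 19448.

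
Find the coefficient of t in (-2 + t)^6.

-192

The general term is C(6,j)·(-2)^j·(t)^(6-j); the t^1 term has j = 5.
C(6,5) = 6.
Coefficient = C(6,5) · (-2)^5 = 6 · (-32) = -192.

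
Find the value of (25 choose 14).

C(25,14) = C(25,11) by symmetry.
C(25,11) = (25·24·23·22·21·20·19·18·17·16·15) / 11! = 177925144320000 / 39916800 = 4457400.

4457400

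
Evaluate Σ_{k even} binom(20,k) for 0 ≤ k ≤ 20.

524288

Even-k terms of row 20 sum to 2^19 = 524288.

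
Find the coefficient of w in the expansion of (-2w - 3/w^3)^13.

-7907328

General term: C(13,j)·(-2w)^j·(-3/w^3)^(13-j), with w-exponent 1j − 3(13−j) = 4j − 39.
Set 4j − 39 = 1: j = 10.
C(13,10) = 286; (-2)^10 = 1024; (-3)^3 = -27.
Coefficient = 286 · 1024 · (-27) = -7907328.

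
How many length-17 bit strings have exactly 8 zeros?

Choose the 8 positions: C(17,8) = 24310.

24310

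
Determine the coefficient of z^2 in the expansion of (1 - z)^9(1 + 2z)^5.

Coefficient of z^2 = Σ_{j} C(9,j)·(-1)^j·C(5,2-j)·2^(2-j) for j from 0 to 2.
= 40 + (-90) + 36 = -14.

-14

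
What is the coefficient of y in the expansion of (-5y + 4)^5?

-6400

The general term is C(5,j)·(-5y)^j·(4)^(5-j); the y^1 term has j = 1.
C(5,1) = 5.
Coefficient = C(5,1) · (-5)^1 · 4^4 = 5 · (-5) · 256 = -6400.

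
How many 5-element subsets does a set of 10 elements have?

252

C(10,5) = (10·9·8·7·6) / 5! = 30240 / 120 = 252.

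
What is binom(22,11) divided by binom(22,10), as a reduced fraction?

12/11

C(n,k+1)/C(n,k) = (n−k)/(k+1) = (22−10)/(10+1) = 12/11.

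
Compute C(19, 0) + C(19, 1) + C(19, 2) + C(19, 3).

1 + 19 + 171 + 969 = 1160.

1160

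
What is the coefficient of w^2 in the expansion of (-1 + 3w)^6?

135

The general term is C(6,j)·(-1)^j·(3w)^(6-j); the w^2 term has j = 4.
C(6,4) = 15.
Coefficient = C(6,4) · 3^2 = 15 · 9 = 135.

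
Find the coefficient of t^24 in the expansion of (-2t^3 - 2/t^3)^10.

10240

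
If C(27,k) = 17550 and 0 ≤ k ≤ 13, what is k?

4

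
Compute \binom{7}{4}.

35

C(7,4) = C(7,3) by symmetry.
C(7,3) = (7·6·5) / 3! = 210 / 6 = 35.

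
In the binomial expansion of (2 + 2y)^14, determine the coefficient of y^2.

The general term is C(14,j)·(2)^j·(2y)^(14-j); the y^2 term has j = 12.
C(14,12) = 91.
Coefficient = C(14,12) · 2^12 · 2^2 = 91 · 4096 · 4 = 1490944.

1490944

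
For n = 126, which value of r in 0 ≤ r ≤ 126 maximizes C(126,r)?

63

C(126,r) is maximized at r = 126/2 = 63.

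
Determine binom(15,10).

C(15,10) = C(15,5) by symmetry.
C(15,5) = (15·14·13·12·11) / 5! = 360360 / 120 = 3003.

3003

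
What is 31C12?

C(31,12) = (31·30·29·28·27·26·25·24·23·22·21·20) / 12! = 67596957267840000 / 479001600 = 141120525.

141120525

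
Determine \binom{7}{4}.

C(7,4) = C(7,3) by symmetry.
C(7,3) = (7·6·5) / 3! = 210 / 6 = 35.

35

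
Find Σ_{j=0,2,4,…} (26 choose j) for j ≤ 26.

33554432

Half of (1+1)^26 + (1−1)^26 gives the even-index sum: 2^25 = 33554432.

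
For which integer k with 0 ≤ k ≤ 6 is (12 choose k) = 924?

6

C(12,k) increases on 0 ≤ k ≤ 6. C(12,5) = 792 and C(12,6) = 924, so k = 6.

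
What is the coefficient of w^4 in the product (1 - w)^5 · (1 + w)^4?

6

Coefficient of w^4 = Σ_{j} C(5,j)·(-1)^j·C(4,4-j)·1^(4-j) for j from 0 to 4.
= 1 + (-20) + 60 + (-40) + 5 = 6.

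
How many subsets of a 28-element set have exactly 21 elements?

Choose the 21 positions: C(28,21) = 1184040.

1184040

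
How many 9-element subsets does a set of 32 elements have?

C(32,9) = (32·31·30·29·28·27·26·25·24) / 9! = 10178348544000 / 362880 = 28048800.

28048800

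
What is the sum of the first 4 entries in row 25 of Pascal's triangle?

2626

1 + 25 + 300 + 2300 = 2626.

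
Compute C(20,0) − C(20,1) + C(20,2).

171

The partial alternating sum Σ_{k=0}^{2} (−1)^k C(20,k) = (−1)^2 C(19,2) = 171.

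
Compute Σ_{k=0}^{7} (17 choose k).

41226

1 + 17 + 136 + 680 + 2380 + 6188 + 12376 + 19448 = 41226.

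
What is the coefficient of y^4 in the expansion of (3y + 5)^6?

30375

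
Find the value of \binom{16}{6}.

C(16,6) = (16·15·14·13·12·11) / 6! = 5765760 / 720 = 8008.

8008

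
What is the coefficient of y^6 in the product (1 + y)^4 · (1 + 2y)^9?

Coefficient of y^6 = Σ_{j} C(4,j)·1^j·C(9,6-j)·2^(6-j) for j from 0 to 4.
= 5376 + 16128 + 12096 + 2688 + 144 = 36432.

36432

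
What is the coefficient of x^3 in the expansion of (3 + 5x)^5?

11250

The general term is C(5,j)·(3)^j·(5x)^(5-j); the x^3 term has j = 2.
C(5,2) = 10.
Coefficient = C(5,2) · 3^2 · 5^3 = 10 · 9 · 125 = 11250.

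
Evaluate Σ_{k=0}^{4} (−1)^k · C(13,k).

The partial alternating sum Σ_{k=0}^{4} (−1)^k C(13,k) = (−1)^4 C(12,4) = 495.

495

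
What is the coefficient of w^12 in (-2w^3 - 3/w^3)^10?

General term: C(10,j)·(-2w^3)^j·(-3/w^3)^(10-j), with w-exponent 3j − 3(10−j) = 6j − 30.
Set 6j − 30 = 12: j = 7.
C(10,7) = 120; (-2)^7 = -128; (-3)^3 = -27.
Coefficient = 120 · (-128) · (-27) = 414720.

414720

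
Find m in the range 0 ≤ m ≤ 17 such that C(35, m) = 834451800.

C(35,m) increases on 0 ≤ m ≤ 17. C(35,11) = 417225900 and C(35,12) = 834451800, so m = 12.

12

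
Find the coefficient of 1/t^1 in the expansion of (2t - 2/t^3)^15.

44728320

General term: C(15,j)·(2t)^j·(-2/t^3)^(15-j), with t-exponent 1j − 3(15−j) = 4j − 45.
Set 4j − 45 = -1: j = 11.
C(15,11) = 1365; 2^11 = 2048; (-2)^4 = 16.
Coefficient = 1365 · 2048 · 16 = 44728320.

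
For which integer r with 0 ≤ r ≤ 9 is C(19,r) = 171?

2

C(19,r) increases on 0 ≤ r ≤ 9. C(19,1) = 19 and C(19,2) = 171, so r = 2.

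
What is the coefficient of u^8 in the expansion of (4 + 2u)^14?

The general term is C(14,j)·(4)^j·(2u)^(14-j); the u^8 term has j = 6.
C(14,6) = 3003.
Coefficient = C(14,6) · 4^6 · 2^8 = 3003 · 4096 · 256 = 3148873728.

3148873728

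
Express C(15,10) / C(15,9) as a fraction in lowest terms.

C(n,k+1)/C(n,k) = (n−k)/(k+1) = (15−9)/(9+1) = 6/10 = 3/5.

3/5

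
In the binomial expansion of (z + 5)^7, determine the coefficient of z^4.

4375

The general term is C(7,j)·(z)^j·(5)^(7-j); the z^4 term has j = 4.
C(7,4) = 35.
Coefficient = C(7,4) · 5^3 = 35 · 125 = 4375.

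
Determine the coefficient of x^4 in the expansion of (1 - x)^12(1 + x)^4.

-36

Coefficient of x^4 = Σ_{j} C(12,j)·(-1)^j·C(4,4-j)·1^(4-j) for j from 0 to 4.
= 1 + (-48) + 396 + (-880) + 495 = -36.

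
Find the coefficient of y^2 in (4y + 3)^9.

1259712

The general term is C(9,j)·(4y)^j·(3)^(9-j); the y^2 term has j = 2.
C(9,2) = 36.
Coefficient = C(9,2) · 4^2 · 3^7 = 36 · 16 · 2187 = 1259712.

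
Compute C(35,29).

1623160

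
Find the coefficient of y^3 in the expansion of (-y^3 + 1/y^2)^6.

General term: C(6,j)·(-y^3)^j·(1/y^2)^(6-j), with y-exponent 3j − 2(6−j) = 5j − 12.
Set 5j − 12 = 3: j = 3.
C(6,3) = 20; (-1)^3 = -1; 1^3 = 1.
Coefficient = 20 · (-1) · 1 = -20.

-20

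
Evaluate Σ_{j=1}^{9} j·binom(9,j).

Since j·C(9,j) = 9·C(8,j−1), the sum is 9·2^8 = 9·256 = 2304.

2304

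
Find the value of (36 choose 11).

C(36,11) = (36·35·34·33·32·31·30·29·28·27·26) / 11! = 23982224839372800 / 39916800 = 600805296.

600805296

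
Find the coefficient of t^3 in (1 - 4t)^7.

-2240

The general term is C(7,j)·(1)^j·(-4t)^(7-j); the t^3 term has j = 4.
C(7,4) = 35.
Coefficient = C(7,4) · (-4)^3 = 35 · (-64) = -2240.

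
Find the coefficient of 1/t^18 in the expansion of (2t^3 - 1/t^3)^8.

General term: C(8,j)·(2t^3)^j·(-1/t^3)^(8-j), with t-exponent 3j − 3(8−j) = 6j − 24.
Set 6j − 24 = -18: j = 1.
C(8,1) = 8; 2^1 = 2; (-1)^7 = -1.
Coefficient = 8 · 2 · (-1) = -16.

-16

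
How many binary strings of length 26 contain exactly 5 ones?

65780

Choose the 5 positions: C(26,5) = 65780.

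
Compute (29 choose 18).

C(29,18) = C(29,11) by symmetry.
C(29,11) = (29·28·27·26·25·24·23·22·21·20·19) / 11! = 1381013105472000 / 39916800 = 34597290.

34597290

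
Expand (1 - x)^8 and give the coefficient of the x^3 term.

-56

The general term is C(8,j)·(1)^j·(-x)^(8-j); the x^3 term has j = 5.
C(8,5) = 56.
Coefficient = C(8,5) · (-1)^3 = 56 · (-1) = -56.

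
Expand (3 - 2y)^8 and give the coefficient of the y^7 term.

The general term is C(8,j)·(3)^j·(-2y)^(8-j); the y^7 term has j = 1.
C(8,1) = 8.
Coefficient = C(8,1) · 3^1 · (-2)^7 = 8 · 3 · (-128) = -3072.

-3072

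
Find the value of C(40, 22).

C(40,22) = C(40,18) by symmetry.
C(40,18) = (40·39·38·37·36·35·34·33·32·31·30·29·28·27·26·25·24·23) / 18! = 725902806896876799590400000 / 6402373705728000 = 113380261800.

113380261800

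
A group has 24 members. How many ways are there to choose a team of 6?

This is C(24,6) = 134596.

134596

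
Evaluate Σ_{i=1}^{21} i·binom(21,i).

Since i·C(21,i) = 21·C(20,i−1), the sum is 21·2^20 = 21·1048576 = 22020096.

22020096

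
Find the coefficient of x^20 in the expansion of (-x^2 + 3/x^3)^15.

-945

General term: C(15,j)·(-x^2)^j·(3/x^3)^(15-j), with x-exponent 2j − 3(15−j) = 5j − 45.
Set 5j − 45 = 20: j = 13.
C(15,13) = 105; (-1)^13 = -1; 3^2 = 9.
Coefficient = 105 · (-1) · 9 = -945.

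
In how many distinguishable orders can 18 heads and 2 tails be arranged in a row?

Choose positions for the heads: C(20,18) = 190.

190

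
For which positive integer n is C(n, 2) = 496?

32

n(n−1)/2 = 496 ⇒ n(n−1) = 992. Since 32·31 = 992, n = 32.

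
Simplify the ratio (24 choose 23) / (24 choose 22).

2/23

C(n,k+1)/C(n,k) = (n−k)/(k+1) = (24−22)/(22+1) = 2/23.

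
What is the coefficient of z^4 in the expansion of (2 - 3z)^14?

The general term is C(14,j)·(2)^j·(-3z)^(14-j); the z^4 term has j = 10.
C(14,10) = 1001.
Coefficient = C(14,10) · 2^10 · (-3)^4 = 1001 · 1024 · 81 = 83026944.

83026944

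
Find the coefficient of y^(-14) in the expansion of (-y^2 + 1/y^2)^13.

-286

General term: C(13,j)·(-y^2)^j·(1/y^2)^(13-j), with y-exponent 2j − 2(13−j) = 4j − 26.
Set 4j − 26 = -14: j = 3.
C(13,3) = 286; (-1)^3 = -1; 1^10 = 1.
Coefficient = 286 · (-1) · 1 = -286.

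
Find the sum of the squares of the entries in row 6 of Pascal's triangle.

924

By Vandermonde's identity, Σ C(6,i)² = C(12,6) = 924.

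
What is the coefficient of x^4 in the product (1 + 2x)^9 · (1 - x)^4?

121

Coefficient of x^4 = Σ_{j} C(9,j)·2^j·C(4,4-j)·(-1)^(4-j) for j from 0 to 4.
= 1 + (-72) + 864 + (-2688) + 2016 = 121.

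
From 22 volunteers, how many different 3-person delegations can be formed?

This is C(22,3) = 1540.

1540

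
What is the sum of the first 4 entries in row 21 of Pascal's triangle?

1 + 21 + 210 + 1330 = 1562.

1562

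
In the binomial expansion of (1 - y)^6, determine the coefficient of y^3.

The general term is C(6,j)·(1)^j·(-y)^(6-j); the y^3 term has j = 3.
C(6,3) = 20.
Coefficient = C(6,3) · (-1)^3 = 20 · (-1) = -20.

-20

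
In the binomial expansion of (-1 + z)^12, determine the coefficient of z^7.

-792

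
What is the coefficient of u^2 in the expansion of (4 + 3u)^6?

34560

The general term is C(6,j)·(4)^j·(3u)^(6-j); the u^2 term has j = 4.
C(6,4) = 15.
Coefficient = C(6,4) · 4^4 · 3^2 = 15 · 256 · 9 = 34560.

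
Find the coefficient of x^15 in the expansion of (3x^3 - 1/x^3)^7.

-5103

General term: C(7,j)·(3x^3)^j·(-1/x^3)^(7-j), with x-exponent 3j − 3(7−j) = 6j − 21.
Set 6j − 21 = 15: j = 6.
C(7,6) = 7; 3^6 = 729; (-1)^1 = -1.
Coefficient = 7 · 729 · (-1) = -5103.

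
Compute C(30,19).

54627300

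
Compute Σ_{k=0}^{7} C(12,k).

3302

1 + 12 + 66 + 220 + 495 + 792 + 924 + 792 = 3302.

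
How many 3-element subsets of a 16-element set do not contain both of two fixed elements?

546

All 3-subsets: C(16,3) = 560. Those containing both fixed elements: C(14,1) = 14.
560 − 14 = 546.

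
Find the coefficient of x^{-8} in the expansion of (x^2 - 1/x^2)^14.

-2002

General term: C(14,j)·(x^2)^j·(-1/x^2)^(14-j), with x-exponent 2j − 2(14−j) = 4j − 28.
Set 4j − 28 = -8: j = 5.
C(14,5) = 2002; 1^5 = 1; (-1)^9 = -1.
Coefficient = 2002 · 1 · (-1) = -2002.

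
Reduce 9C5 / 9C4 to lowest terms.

C(n,k+1)/C(n,k) = (n−k)/(k+1) = (9−4)/(4+1) = 5/5 = 1.

1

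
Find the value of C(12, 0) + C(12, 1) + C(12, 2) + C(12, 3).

299

1 + 12 + 66 + 220 = 299.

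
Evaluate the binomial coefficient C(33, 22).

C(33,22) = C(33,11) by symmetry.
C(33,11) = (33·32·31·30·29·28·27·26·25·24·23) / 11! = 7725366544896000 / 39916800 = 193536720.

193536720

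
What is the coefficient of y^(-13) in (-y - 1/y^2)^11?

-165

General term: C(11,j)·(-y)^j·(-1/y^2)^(11-j), with y-exponent 1j − 2(11−j) = 3j − 22.
Set 3j − 22 = -13: j = 3.
C(11,3) = 165; (-1)^3 = -1; (-1)^8 = 1.
Coefficient = 165 · (-1) · 1 = -165.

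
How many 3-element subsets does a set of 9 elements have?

84

C(9,3) = (9·8·7) / 3! = 504 / 6 = 84.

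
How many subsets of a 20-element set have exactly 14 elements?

Choose the 14 positions: C(20,14) = 38760.

38760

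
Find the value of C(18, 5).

8568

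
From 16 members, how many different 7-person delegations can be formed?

11440

This is C(16,7) = 11440.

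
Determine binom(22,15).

C(22,15) = C(22,7) by symmetry.
C(22,7) = (22·21·20·19·18·17·16) / 7! = 859541760 / 5040 = 170544.

170544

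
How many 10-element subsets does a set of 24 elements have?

1961256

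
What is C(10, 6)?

210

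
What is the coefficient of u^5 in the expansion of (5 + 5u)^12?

The general term is C(12,j)·(5)^j·(5u)^(12-j); the u^5 term has j = 7.
C(12,7) = 792.
Coefficient = C(12,7) · 5^7 · 5^5 = 792 · 78125 · 3125 = 193359375000.

193359375000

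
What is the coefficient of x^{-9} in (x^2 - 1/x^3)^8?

-56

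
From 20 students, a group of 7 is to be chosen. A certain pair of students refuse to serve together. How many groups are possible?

All 7-subsets: C(20,7) = 77520. Those containing both fixed elements: C(18,5) = 8568.
77520 − 8568 = 68952.

68952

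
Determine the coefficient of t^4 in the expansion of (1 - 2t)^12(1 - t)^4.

Coefficient of t^4 = Σ_{j} C(12,j)·(-2)^j·C(4,4-j)·(-1)^(4-j) for j from 0 to 4.
= 1 + 96 + 1584 + 7040 + 7920 = 16641.

16641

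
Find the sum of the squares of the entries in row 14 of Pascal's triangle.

40116600

Σ C(14,r)² is the coefficient of x^14 in (1+x)^14(1+x)^14 = (1+x)^28, i.e. C(28,14) = 40116600.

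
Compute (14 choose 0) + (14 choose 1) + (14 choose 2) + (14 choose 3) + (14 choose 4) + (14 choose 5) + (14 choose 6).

6476

1 + 14 + 91 + 364 + 1001 + 2002 + 3003 = 6476.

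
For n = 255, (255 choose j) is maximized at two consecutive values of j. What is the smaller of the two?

127

For odd n = 255, C(255,j) peaks at j = (n−1)/2 and (n+1)/2; the smaller is 127.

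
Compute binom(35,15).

C(35,15) = (35·34·33·32·31·30·29·28·27·26·25·24·23·22·21) / 15! = 4247252019052922880000 / 1307674368000 = 3247943160.

3247943160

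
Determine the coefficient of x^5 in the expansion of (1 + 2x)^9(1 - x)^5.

-679

Coefficient of x^5 = Σ_{j} C(9,j)·2^j·C(5,5-j)·(-1)^(5-j) for j from 0 to 5.
= (-1) + 90 + (-1440) + 6720 + (-10080) + 4032 = -679.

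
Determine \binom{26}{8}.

1562275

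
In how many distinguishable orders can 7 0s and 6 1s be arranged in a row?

Choose positions for the 0s: C(13,7) = 1716.

1716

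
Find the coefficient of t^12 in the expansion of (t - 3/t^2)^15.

General term: C(15,j)·(t)^j·(-3/t^2)^(15-j), with t-exponent 1j − 2(15−j) = 3j − 30.
Set 3j − 30 = 12: j = 14.
C(15,14) = 15; 1^14 = 1; (-3)^1 = -3.
Coefficient = 15 · 1 · (-3) = -45.

-45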